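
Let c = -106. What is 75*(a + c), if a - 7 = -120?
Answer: -16425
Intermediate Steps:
a = -113 (a = 7 - 120 = -113)
75*(a + c) = 75*(-113 - 106) = 75*(-219) = -16425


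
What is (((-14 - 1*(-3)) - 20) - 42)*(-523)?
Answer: 38179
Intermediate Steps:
(((-14 - 1*(-3)) - 20) - 42)*(-523) = (((-14 + 3) - 20) - 42)*(-523) = ((-11 - 20) - 42)*(-523) = (-31 - 42)*(-523) = -73*(-523) = 38179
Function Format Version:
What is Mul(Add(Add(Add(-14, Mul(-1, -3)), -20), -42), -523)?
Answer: 38179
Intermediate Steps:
Mul(Add(Add(Add(-14, Mul(-1, -3)), -20), -42), -523) = Mul(Add(Add(Add(-14, 3), -20), -42), -523) = Mul(Add(Add(-11, -20), -42), -523) = Mul(Add(-31, -42), -523) = Mul(-73, -523) = 38179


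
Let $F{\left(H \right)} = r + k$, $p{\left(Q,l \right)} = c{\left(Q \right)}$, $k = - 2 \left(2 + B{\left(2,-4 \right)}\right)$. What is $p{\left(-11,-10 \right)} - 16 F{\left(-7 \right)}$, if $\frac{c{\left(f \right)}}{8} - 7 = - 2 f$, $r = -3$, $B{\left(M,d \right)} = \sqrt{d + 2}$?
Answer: $344 + 32 i \sqrt{2} \approx 344.0 + 45.255 i$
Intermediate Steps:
$B{\left(M,d \right)} = \sqrt{2 + d}$
$c{\left(f \right)} = 56 - 16 f$ ($c{\left(f \right)} = 56 + 8 \left(- 2 f\right) = 56 - 16 f$)
$k = -4 - 2 i \sqrt{2}$ ($k = - 2 \left(2 + \sqrt{2 - 4}\right) = - 2 \left(2 + \sqrt{-2}\right) = - 2 \left(2 + i \sqrt{2}\right) = -4 - 2 i \sqrt{2} \approx -4.0 - 2.8284 i$)
$p{\left(Q,l \right)} = 56 - 16 Q$
$F{\left(H \right)} = -7 - 2 i \sqrt{2}$ ($F{\left(H \right)} = -3 - \left(4 + 2 i \sqrt{2}\right) = -7 - 2 i \sqrt{2}$)
$p{\left(-11,-10 \right)} - 16 F{\left(-7 \right)} = \left(56 - -176\right) - 16 \left(-7 - 2 i \sqrt{2}\right) = \left(56 + 176\right) + \left(112 + 32 i \sqrt{2}\right) = 232 + \left(112 + 32 i \sqrt{2}\right) = 344 + 32 i \sqrt{2}$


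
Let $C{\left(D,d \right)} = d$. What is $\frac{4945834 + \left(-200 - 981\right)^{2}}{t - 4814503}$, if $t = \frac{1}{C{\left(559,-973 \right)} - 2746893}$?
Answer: $- \frac{17423105420270}{13229609100599} \approx -1.317$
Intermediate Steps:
$t = - \frac{1}{2747866}$ ($t = \frac{1}{-973 - 2746893} = \frac{1}{-2747866} = - \frac{1}{2747866} \approx -3.6392 \cdot 10^{-7}$)
$\frac{4945834 + \left(-200 - 981\right)^{2}}{t - 4814503} = \frac{4945834 + \left(-200 - 981\right)^{2}}{- \frac{1}{2747866} - 4814503} = \frac{4945834 + \left(-1181\right)^{2}}{- \frac{13229609100599}{2747866}} = \left(4945834 + 1394761\right) \left(- \frac{2747866}{13229609100599}\right) = 6340595 \left(- \frac{2747866}{13229609100599}\right) = - \frac{17423105420270}{13229609100599}$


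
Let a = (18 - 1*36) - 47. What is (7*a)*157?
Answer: -71435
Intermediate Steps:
a = -65 (a = (18 - 36) - 47 = -18 - 47 = -65)
(7*a)*157 = (7*(-65))*157 = -455*157 = -71435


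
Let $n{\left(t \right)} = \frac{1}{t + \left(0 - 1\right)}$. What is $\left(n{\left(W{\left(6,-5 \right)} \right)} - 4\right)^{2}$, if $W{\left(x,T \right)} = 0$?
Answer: $25$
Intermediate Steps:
$n{\left(t \right)} = \frac{1}{-1 + t}$ ($n{\left(t \right)} = \frac{1}{t - 1} = \frac{1}{-1 + t}$)
$\left(n{\left(W{\left(6,-5 \right)} \right)} - 4\right)^{2} = \left(\frac{1}{-1 + 0} - 4\right)^{2} = \left(\frac{1}{-1} - 4\right)^{2} = \left(-1 - 4\right)^{2} = \left(-5\right)^{2} = 25$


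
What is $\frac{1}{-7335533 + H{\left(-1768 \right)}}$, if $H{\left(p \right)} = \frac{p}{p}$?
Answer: $- \frac{1}{7335532} \approx -1.3632 \cdot 10^{-7}$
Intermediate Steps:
$H{\left(p \right)} = 1$
$\frac{1}{-7335533 + H{\left(-1768 \right)}} = \frac{1}{-7335533 + 1} = \frac{1}{-7335532} = - \frac{1}{7335532}$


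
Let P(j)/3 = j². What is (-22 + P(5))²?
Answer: 2809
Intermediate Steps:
P(j) = 3*j²
(-22 + P(5))² = (-22 + 3*5²)² = (-22 + 3*25)² = (-22 + 75)² = 53² = 2809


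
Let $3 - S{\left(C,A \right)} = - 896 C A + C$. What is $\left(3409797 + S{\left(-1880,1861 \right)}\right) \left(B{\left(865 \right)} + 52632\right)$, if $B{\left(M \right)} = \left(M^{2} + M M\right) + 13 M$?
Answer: $-4886016705631200$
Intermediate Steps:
$B{\left(M \right)} = 2 M^{2} + 13 M$ ($B{\left(M \right)} = \left(M^{2} + M^{2}\right) + 13 M = 2 M^{2} + 13 M$)
$S{\left(C,A \right)} = 3 - C + 896 A C$ ($S{\left(C,A \right)} = 3 - \left(- 896 C A + C\right) = 3 - \left(- 896 A C + C\right) = 3 - \left(C - 896 A C\right) = 3 + \left(- C + 896 A C\right) = 3 - C + 896 A C$)
$\left(3409797 + S{\left(-1880,1861 \right)}\right) \left(B{\left(865 \right)} + 52632\right) = \left(3409797 + \left(3 - -1880 + 896 \cdot 1861 \left(-1880\right)\right)\right) \left(865 \left(13 + 2 \cdot 865\right) + 52632\right) = \left(3409797 + \left(3 + 1880 - 3134817280\right)\right) \left(865 \left(13 + 1730\right) + 52632\right) = \left(3409797 - 3134815397\right) \left(865 \cdot 1743 + 52632\right) = - 3131405600 \left(1507695 + 52632\right) = \left(-3131405600\right) 1560327 = -4886016705631200$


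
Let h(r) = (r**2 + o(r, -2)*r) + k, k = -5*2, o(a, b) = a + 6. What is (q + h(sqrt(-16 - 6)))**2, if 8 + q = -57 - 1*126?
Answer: 59233 - 2940*I*sqrt(22) ≈ 59233.0 - 13790.0*I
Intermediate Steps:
o(a, b) = 6 + a
k = -10
h(r) = -10 + r**2 + r*(6 + r) (h(r) = (r**2 + (6 + r)*r) - 10 = (r**2 + r*(6 + r)) - 10 = -10 + r**2 + r*(6 + r))
q = -191 (q = -8 + (-57 - 1*126) = -8 + (-57 - 126) = -8 - 183 = -191)
(q + h(sqrt(-16 - 6)))**2 = (-191 + (-10 + (sqrt(-16 - 6))**2 + sqrt(-16 - 6)*(6 + sqrt(-16 - 6))))**2 = (-191 + (-10 + (sqrt(-22))**2 + sqrt(-22)*(6 + sqrt(-22))))**2 = (-191 + (-10 + (I*sqrt(22))**2 + (I*sqrt(22))*(6 + I*sqrt(22))))**2 = (-191 + (-10 - 22 + I*sqrt(22)*(6 + I*sqrt(22))))**2 = (-191 + (-32 + I*sqrt(22)*(6 + I*sqrt(22))))**2 = (-223 + I*sqrt(22)*(6 + I*sqrt(22)))**2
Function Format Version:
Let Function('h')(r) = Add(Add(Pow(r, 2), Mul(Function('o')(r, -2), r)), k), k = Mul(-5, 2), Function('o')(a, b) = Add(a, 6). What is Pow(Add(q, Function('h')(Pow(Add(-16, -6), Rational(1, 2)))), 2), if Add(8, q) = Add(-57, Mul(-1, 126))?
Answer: Add(59233, Mul(-2940, I, Pow(22, Rational(1, 2)))) ≈ Add(59233., Mul(-13790., I))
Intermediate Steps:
Function('o')(a, b) = Add(6, a)
k = -10
Function('h')(r) = Add(-10, Pow(r, 2), Mul(r, Add(6, r))) (Function('h')(r) = Add(Add(Pow(r, 2), Mul(Add(6, r), r)), -10) = Add(Add(Pow(r, 2), Mul(r, Add(6, r))), -10) = Add(-10, Pow(r, 2), Mul(r, Add(6, r))))
q = -191 (q = Add(-8, Add(-57, Mul(-1, 126))) = Add(-8, Add(-57, -126)) = Add(-8, -183) = -191)
Pow(Add(q, Function('h')(Pow(Add(-16, -6), Rational(1, 2)))), 2) = Pow(Add(-191, Add(-10, Pow(Pow(Add(-16, -6), Rational(1, 2)), 2), Mul(Pow(Add(-16, -6), Rational(1, 2)), Add(6, Pow(Add(-16, -6), Rational(1, 2)))))), 2) = Pow(Add(-191, Add(-10, Pow(Pow(-22, Rational(1, 2)), 2), Mul(Pow(-22, Rational(1, 2)), Add(6, Pow(-22, Rational(1, 2)))))), 2) = Pow(Add(-191, Add(-10, Pow(Mul(I, Pow(22, Rational(1, 2))), 2), Mul(Mul(I, Pow(22, Rational(1, 2))), Add(6, Mul(I, Pow(22, Rational(1, 2))))))), 2) = Pow(Add(-191, Add(-10, -22, Mul(I, Pow(22, Rational(1, 2)), Add(6, Mul(I, Pow(22, Rational(1, 2))))))), 2) = Pow(Add(-191, Add(-32, Mul(I, Pow(22, Rational(1, 2)), Add(6, Mul(I, Pow(22, Rational(1, 2))))))), 2) = Pow(Add(-223, Mul(I, Pow(22, Rational(1, 2)), Add(6, Mul(I, Pow(22, Rational(1, 2)))))), 2)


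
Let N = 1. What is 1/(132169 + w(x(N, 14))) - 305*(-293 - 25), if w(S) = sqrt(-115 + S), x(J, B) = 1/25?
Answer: 42357096181338235/436716116899 - 5*I*sqrt(2874)/436716116899 ≈ 96990.0 - 6.1378e-10*I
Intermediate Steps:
x(J, B) = 1/25
1/(132169 + w(x(N, 14))) - 305*(-293 - 25) = 1/(132169 + sqrt(-115 + 1/25)) - 305*(-293 - 25) = 1/(132169 + sqrt(-2874/25)) - 305*(-318) = 1/(132169 + I*sqrt(2874)/5) - 1*(-96990) = 1/(132169 + I*sqrt(2874)/5) + 96990 = 96990 + 1/(132169 + I*sqrt(2874)/5)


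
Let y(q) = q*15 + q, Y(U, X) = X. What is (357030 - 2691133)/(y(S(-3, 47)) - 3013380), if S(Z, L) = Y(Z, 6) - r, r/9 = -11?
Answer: 2334103/3011700 ≈ 0.77501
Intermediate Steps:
r = -99 (r = 9*(-11) = -99)
S(Z, L) = 105 (S(Z, L) = 6 - 1*(-99) = 6 + 99 = 105)
y(q) = 16*q (y(q) = 15*q + q = 16*q)
(357030 - 2691133)/(y(S(-3, 47)) - 3013380) = (357030 - 2691133)/(16*105 - 3013380) = -2334103/(1680 - 3013380) = -2334103/(-3011700) = -2334103*(-1/3011700) = 2334103/3011700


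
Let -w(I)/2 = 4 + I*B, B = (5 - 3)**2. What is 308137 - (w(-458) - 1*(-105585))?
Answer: 198896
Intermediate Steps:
B = 4 (B = 2**2 = 4)
w(I) = -8 - 8*I (w(I) = -2*(4 + I*4) = -2*(4 + 4*I) = -8 - 8*I)
308137 - (w(-458) - 1*(-105585)) = 308137 - ((-8 - 8*(-458)) - 1*(-105585)) = 308137 - ((-8 + 3664) + 105585) = 308137 - (3656 + 105585) = 308137 - 1*109241 = 308137 - 109241 = 198896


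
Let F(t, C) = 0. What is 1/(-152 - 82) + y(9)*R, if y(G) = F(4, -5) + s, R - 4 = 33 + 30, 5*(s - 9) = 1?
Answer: 721183/1170 ≈ 616.40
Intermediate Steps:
s = 46/5 (s = 9 + (1/5)*1 = 9 + 1/5 = 46/5 ≈ 9.2000)
R = 67 (R = 4 + (33 + 30) = 4 + 63 = 67)
y(G) = 46/5 (y(G) = 0 + 46/5 = 46/5)
1/(-152 - 82) + y(9)*R = 1/(-152 - 82) + (46/5)*67 = 1/(-234) + 3082/5 = -1/234 + 3082/5 = 721183/1170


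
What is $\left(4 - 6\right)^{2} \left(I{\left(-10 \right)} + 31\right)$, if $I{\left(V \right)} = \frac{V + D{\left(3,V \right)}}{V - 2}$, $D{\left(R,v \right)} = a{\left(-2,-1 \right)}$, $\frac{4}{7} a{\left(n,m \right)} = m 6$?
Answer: $\frac{785}{6} \approx 130.83$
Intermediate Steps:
$a{\left(n,m \right)} = \frac{21 m}{2}$ ($a{\left(n,m \right)} = \frac{7 m 6}{4} = \frac{7 \cdot 6 m}{4} = \frac{21 m}{2}$)
$D{\left(R,v \right)} = - \frac{21}{2}$ ($D{\left(R,v \right)} = \frac{21}{2} \left(-1\right) = - \frac{21}{2}$)
$I{\left(V \right)} = \frac{- \frac{21}{2} + V}{-2 + V}$ ($I{\left(V \right)} = \frac{V - \frac{21}{2}}{V - 2} = \frac{- \frac{21}{2} + V}{-2 + V}$)
$\left(4 - 6\right)^{2} \left(I{\left(-10 \right)} + 31\right) = \left(4 - 6\right)^{2} \left(\frac{- \frac{21}{2} - 10}{-2 - 10} + 31\right) = \left(-2\right)^{2} \left(\frac{1}{-12} \left(- \frac{41}{2}\right) + 31\right) = 4 \left(\left(- \frac{1}{12}\right) \left(- \frac{41}{2}\right) + 31\right) = 4 \left(\frac{41}{24} + 31\right) = 4 \cdot \frac{785}{24} = \frac{785}{6}$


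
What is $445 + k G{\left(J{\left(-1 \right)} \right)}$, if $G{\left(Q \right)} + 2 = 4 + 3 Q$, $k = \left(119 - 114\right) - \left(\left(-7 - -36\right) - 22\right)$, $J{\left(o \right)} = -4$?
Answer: $465$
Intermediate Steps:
$k = -2$ ($k = \left(119 - 114\right) - \left(\left(-7 + 36\right) - 22\right) = 5 - \left(29 - 22\right) = 5 - 7 = -2$)
$G{\left(Q \right)} = 2 + 3 Q$ ($G{\left(Q \right)} = -2 + \left(4 + 3 Q\right) = 2 + 3 Q$)
$445 + k G{\left(J{\left(-1 \right)} \right)} = 445 - 2 \left(2 + 3 \left(-4\right)\right) = 445 - 2 \left(2 - 12\right) = 445 - -20 = 445 + 20 = 465$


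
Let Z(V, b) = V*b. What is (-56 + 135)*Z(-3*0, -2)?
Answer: 0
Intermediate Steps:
(-56 + 135)*Z(-3*0, -2) = (-56 + 135)*(-3*0*(-2)) = 79*(0*(-2)) = 79*0 = 0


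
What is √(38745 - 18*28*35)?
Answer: 3*√2345 ≈ 145.28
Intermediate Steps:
√(38745 - 18*28*35) = √(38745 - 504*35) = √(38745 - 17640) = √21105 = 3*√2345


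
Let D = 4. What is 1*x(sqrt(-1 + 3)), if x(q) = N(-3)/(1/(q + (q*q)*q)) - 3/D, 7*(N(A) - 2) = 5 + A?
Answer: -3/4 + 48*sqrt(2)/7 ≈ 8.9475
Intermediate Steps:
N(A) = 19/7 + A/7 (N(A) = 2 + (5 + A)/7 = 2 + (5/7 + A/7) = 19/7 + A/7)
x(q) = -3/4 + 16*q/7 + 16*q**3/7 (x(q) = (19/7 + (1/7)*(-3))/(1/(q + (q*q)*q)) - 3/4 = (19/7 - 3/7)/(1/(q + q**2*q)) - 3*1/4 = 16/(7*(1/(q + q**3))) - 3/4 = 16*(q + q**3)/7 - 3/4 = (16*q/7 + 16*q**3/7) - 3/4 = -3/4 + 16*q/7 + 16*q**3/7)
1*x(sqrt(-1 + 3)) = 1*(-3/4 + 16*sqrt(-1 + 3)*(1 + (sqrt(-1 + 3))**2)/7) = 1*(-3/4 + 16*sqrt(2)*(1 + (sqrt(2))**2)/7) = 1*(-3/4 + 16*sqrt(2)*(1 + 2)/7) = 1*(-3/4 + (16/7)*sqrt(2)*3) = 1*(-3/4 + 48*sqrt(2)/7) = -3/4 + 48*sqrt(2)/7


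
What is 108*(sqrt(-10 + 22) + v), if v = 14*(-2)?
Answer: -3024 + 216*sqrt(3) ≈ -2649.9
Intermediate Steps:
v = -28
108*(sqrt(-10 + 22) + v) = 108*(sqrt(-10 + 22) - 28) = 108*(sqrt(12) - 28) = 108*(2*sqrt(3) - 28) = 108*(-28 + 2*sqrt(3)) = -3024 + 216*sqrt(3)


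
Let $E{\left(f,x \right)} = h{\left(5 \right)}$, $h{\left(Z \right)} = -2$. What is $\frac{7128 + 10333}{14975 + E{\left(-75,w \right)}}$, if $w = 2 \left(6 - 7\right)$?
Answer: $\frac{17461}{14973} \approx 1.1662$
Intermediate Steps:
$w = -2$ ($w = 2 \left(-1\right) = -2$)
$E{\left(f,x \right)} = -2$
$\frac{7128 + 10333}{14975 + E{\left(-75,w \right)}} = \frac{7128 + 10333}{14975 - 2} = \frac{17461}{14973}$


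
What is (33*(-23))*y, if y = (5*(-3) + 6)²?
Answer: -61479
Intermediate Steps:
y = 81 (y = (-15 + 6)² = (-9)² = 81)
(33*(-23))*y = (33*(-23))*81 = -759*81 = -61479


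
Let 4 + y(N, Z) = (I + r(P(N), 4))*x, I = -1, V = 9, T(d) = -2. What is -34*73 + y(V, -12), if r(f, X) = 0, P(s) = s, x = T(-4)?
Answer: -2484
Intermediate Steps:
x = -2
y(N, Z) = -2 (y(N, Z) = -4 + (-1 + 0)*(-2) = -4 - 1*(-2) = -4 + 2 = -2)
-34*73 + y(V, -12) = -34*73 - 2 = -2482 - 2 = -2484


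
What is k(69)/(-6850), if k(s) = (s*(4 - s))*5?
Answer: 897/274 ≈ 3.2737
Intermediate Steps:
k(s) = 5*s*(4 - s)
k(69)/(-6850) = (5*69*(4 - 1*69))/(-6850) = (5*69*(4 - 69))*(-1/6850) = (5*69*(-65))*(-1/6850) = -22425*(-1/6850) = 897/274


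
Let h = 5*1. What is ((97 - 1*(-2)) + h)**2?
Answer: 10816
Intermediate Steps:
h = 5
((97 - 1*(-2)) + h)**2 = ((97 - 1*(-2)) + 5)**2 = ((97 + 2) + 5)**2 = (99 + 5)**2 = 104**2 = 10816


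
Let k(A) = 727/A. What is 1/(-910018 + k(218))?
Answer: -218/198383197 ≈ -1.0989e-6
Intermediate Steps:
1/(-910018 + k(218)) = 1/(-910018 + 727/218) = 1/(-198383197/218) = -218/198383197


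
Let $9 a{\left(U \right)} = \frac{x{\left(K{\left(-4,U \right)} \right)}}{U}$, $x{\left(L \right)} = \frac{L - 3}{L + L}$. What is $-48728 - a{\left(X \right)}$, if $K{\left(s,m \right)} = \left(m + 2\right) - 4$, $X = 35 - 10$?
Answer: $- \frac{50433482}{1035} \approx -48728.0$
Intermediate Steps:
$X = 25$ ($X = 35 - 10 = 25$)
$K{\left(s,m \right)} = -2 + m$ ($K{\left(s,m \right)} = \left(2 + m\right) - 4 = -2 + m$)
$x{\left(L \right)} = \frac{-3 + L}{2 L}$
$a{\left(U \right)} = \frac{-5 + U}{18 U \left(-2 + U\right)}$ ($a{\left(U \right)} = \frac{\frac{-3 + \left(-2 + U\right)}{2 \left(-2 + U\right)} \frac{1}{U}}{9} = \frac{\frac{-5 + U}{2 \left(-2 + U\right)} \frac{1}{U}}{9} = \frac{\frac{1}{2} \frac{1}{U} \frac{1}{-2 + U} \left(-5 + U\right)}{9} = \frac{-5 + U}{18 U \left(-2 + U\right)}$)
$-48728 - a{\left(X \right)} = -48728 - \frac{-5 + 25}{18 \cdot 25 \left(-2 + 25\right)} = -48728 - \frac{1}{18} \cdot \frac{1}{25} \cdot \frac{1}{23} \cdot 20 = -48728 - \frac{2}{1035} = - \frac{50433482}{1035}$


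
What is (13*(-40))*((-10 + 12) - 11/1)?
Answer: 4680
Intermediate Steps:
(13*(-40))*((-10 + 12) - 11/1) = -520*(2 - 11*1) = -520*(2 - 11) = -520*(-9) = 4680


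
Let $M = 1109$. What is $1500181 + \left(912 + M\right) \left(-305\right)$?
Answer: $883776$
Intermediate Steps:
$1500181 + \left(912 + M\right) \left(-305\right) = 1500181 + \left(912 + 1109\right) \left(-305\right) = 1500181 + 2021 \left(-305\right) = 1500181 - 616405 = 883776$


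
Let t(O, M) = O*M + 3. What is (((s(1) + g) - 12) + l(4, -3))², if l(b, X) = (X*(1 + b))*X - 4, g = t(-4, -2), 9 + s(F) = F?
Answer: 1024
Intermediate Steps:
s(F) = -9 + F
t(O, M) = 3 + M*O (t(O, M) = M*O + 3 = 3 + M*O)
g = 11 (g = 3 - 2*(-4) = 3 + 8 = 11)
l(b, X) = -4 + X²*(1 + b) (l(b, X) = X²*(1 + b) - 4 = -4 + X²*(1 + b))
(((s(1) + g) - 12) + l(4, -3))² = ((((-9 + 1) + 11) - 12) + (-4 + (-3)² + 4*(-3)²))² = (((-8 + 11) - 12) + (-4 + 9 + 4*9))² = ((3 - 12) + (-4 + 9 + 36))² = (-9 + 41)² = 32² = 1024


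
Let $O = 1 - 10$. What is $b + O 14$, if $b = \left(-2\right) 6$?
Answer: $-138$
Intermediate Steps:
$b = -12$
$O = -9$ ($O = 1 - 10 = -9$)
$b + O 14 = -12 - 126 = -138$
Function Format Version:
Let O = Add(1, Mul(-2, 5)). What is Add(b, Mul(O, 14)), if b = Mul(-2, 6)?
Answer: -138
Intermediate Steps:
b = -12
O = -9 (O = Add(1, -10) = -9)
Add(b, Mul(O, 14)) = Add(-12, Mul(-9, 14)) = Add(-12, -126) = -138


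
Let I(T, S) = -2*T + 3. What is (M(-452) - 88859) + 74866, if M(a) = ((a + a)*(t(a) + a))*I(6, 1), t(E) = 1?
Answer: -3683329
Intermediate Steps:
I(T, S) = 3 - 2*T
M(a) = -18*a*(1 + a) (M(a) = ((a + a)*(1 + a))*(3 - 2*6) = ((2*a)*(1 + a))*(3 - 12) = (2*a*(1 + a))*(-9) = -18*a*(1 + a))
(M(-452) - 88859) + 74866 = (-18*(-452)*(1 - 452) - 88859) + 74866 = (-18*(-452)*(-451) - 88859) + 74866 = (-3669336 - 88859) + 74866 = -3758195 + 74866 = -3683329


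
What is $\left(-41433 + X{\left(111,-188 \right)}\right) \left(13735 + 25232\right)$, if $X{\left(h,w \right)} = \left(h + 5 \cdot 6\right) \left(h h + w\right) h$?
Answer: $7397968729050$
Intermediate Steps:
$X{\left(h,w \right)} = h \left(30 + h\right) \left(w + h^{2}\right)$ ($X{\left(h,w \right)} = \left(h + 30\right) \left(h^{2} + w\right) h = \left(30 + h\right) \left(w + h^{2}\right) h = h \left(30 + h\right) \left(w + h^{2}\right)$)
$\left(-41433 + X{\left(111,-188 \right)}\right) \left(13735 + 25232\right) = \left(-41433 + 111 \left(111^{3} + 30 \left(-188\right) + 30 \cdot 111^{2} + 111 \left(-188\right)\right)\right) \left(13735 + 25232\right) = \left(-41433 + 111 \left(1367631 - 5640 + 30 \cdot 12321 - 20868\right)\right) 38967 = \left(-41433 + 111 \left(1367631 - 5640 + 369630 - 20868\right)\right) 38967 = \left(-41433 + 111 \cdot 1710753\right) 38967 = \left(-41433 + 189893583\right) 38967 = 189852150 \cdot 38967 = 7397968729050$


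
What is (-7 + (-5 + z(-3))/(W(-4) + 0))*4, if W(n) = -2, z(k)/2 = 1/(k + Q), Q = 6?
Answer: -58/3 ≈ -19.333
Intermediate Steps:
z(k) = 2/(6 + k) (z(k) = 2/(k + 6) = 2/(6 + k))
(-7 + (-5 + z(-3))/(W(-4) + 0))*4 = (-7 + (-5 + 2/(6 - 3))/(-2 + 0))*4 = (-7 + (-5 + 2/3)/(-2))*4 = (-7 + (-5 + 2*(⅓))*(-½))*4 = (-7 + (-5 + ⅔)*(-½))*4 = (-7 - 13/3*(-½))*4 = (-7 + 13/6)*4 = -29/6*4 = -58/3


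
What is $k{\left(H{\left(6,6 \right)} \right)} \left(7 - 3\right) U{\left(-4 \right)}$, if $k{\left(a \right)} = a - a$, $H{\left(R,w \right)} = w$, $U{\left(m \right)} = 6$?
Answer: $0$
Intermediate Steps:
$k{\left(a \right)} = 0$
$k{\left(H{\left(6,6 \right)} \right)} \left(7 - 3\right) U{\left(-4 \right)} = 0 \left(7 - 3\right) 6 = 0 \cdot 4 \cdot 6 = 0 \cdot 24 = 0$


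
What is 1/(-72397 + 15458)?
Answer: -1/56939 ≈ -1.7563e-5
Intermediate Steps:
1/(-72397 + 15458) = 1/(-56939) = -1/56939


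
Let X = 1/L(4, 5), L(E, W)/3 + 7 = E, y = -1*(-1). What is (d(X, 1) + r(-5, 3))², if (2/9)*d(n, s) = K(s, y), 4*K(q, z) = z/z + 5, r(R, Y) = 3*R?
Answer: 1089/16 ≈ 68.063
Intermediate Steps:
y = 1
L(E, W) = -21 + 3*E
X = -⅑ (X = 1/(-21 + 3*4) = 1/(-21 + 12) = 1/(-9) = -⅑ ≈ -0.11111)
K(q, z) = 3/2 (K(q, z) = (z/z + 5)/4 = (1 + 5)/4 = (¼)*6 = 3/2)
d(n, s) = 27/4 (d(n, s) = (9/2)*(3/2) = 27/4)
(d(X, 1) + r(-5, 3))² = (27/4 + 3*(-5))² = (27/4 - 15)² = (-33/4)² = 1089/16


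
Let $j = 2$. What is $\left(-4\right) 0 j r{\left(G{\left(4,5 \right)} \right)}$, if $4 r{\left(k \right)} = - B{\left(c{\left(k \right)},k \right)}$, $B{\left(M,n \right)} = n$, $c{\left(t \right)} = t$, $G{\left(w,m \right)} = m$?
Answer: $0$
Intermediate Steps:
$r{\left(k \right)} = - \frac{k}{4}$ ($r{\left(k \right)} = \frac{\left(-1\right) k}{4} = - \frac{k}{4}$)
$\left(-4\right) 0 j r{\left(G{\left(4,5 \right)} \right)} = \left(-4\right) 0 \cdot 2 \left(\left(- \frac{1}{4}\right) 5\right) = 0 \cdot 2 \left(- \frac{5}{4}\right) = 0 \left(- \frac{5}{4}\right) = 0$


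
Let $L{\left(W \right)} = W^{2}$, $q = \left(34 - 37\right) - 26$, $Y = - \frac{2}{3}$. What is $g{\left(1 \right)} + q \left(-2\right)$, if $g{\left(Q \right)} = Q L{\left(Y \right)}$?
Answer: $\frac{526}{9} \approx 58.444$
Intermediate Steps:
$Y = - \frac{2}{3}$ ($Y = \left(-2\right) \frac{1}{3} = - \frac{2}{3} \approx -0.66667$)
$q = -29$ ($q = -3 - 26 = -29$)
$g{\left(Q \right)} = \frac{4 Q}{9}$ ($g{\left(Q \right)} = Q \left(- \frac{2}{3}\right)^{2} = Q \frac{4}{9} = \frac{4 Q}{9}$)
$g{\left(1 \right)} + q \left(-2\right) = \frac{4}{9} \cdot 1 - -58 = \frac{4}{9} + 58 = \frac{526}{9}$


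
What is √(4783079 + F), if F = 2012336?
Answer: √6795415 ≈ 2606.8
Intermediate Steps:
√(4783079 + F) = √(4783079 + 2012336) = √6795415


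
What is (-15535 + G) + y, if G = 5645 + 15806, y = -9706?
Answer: -3790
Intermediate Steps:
G = 21451
(-15535 + G) + y = (-15535 + 21451) - 9706 = 5916 - 9706 = -3790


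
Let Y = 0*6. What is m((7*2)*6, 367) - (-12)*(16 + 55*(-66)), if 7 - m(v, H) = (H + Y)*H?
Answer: -178050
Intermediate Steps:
Y = 0
m(v, H) = 7 - H² (m(v, H) = 7 - (H + 0)*H = 7 - H*H = 7 - H²)
m((7*2)*6, 367) - (-12)*(16 + 55*(-66)) = (7 - 1*367²) - (-12)*(16 + 55*(-66)) = (7 - 1*134689) - (-12)*(16 - 3630) = (7 - 134689) - (-12)*(-3614) = -134682 - 1*43368 = -134682 - 43368 = -178050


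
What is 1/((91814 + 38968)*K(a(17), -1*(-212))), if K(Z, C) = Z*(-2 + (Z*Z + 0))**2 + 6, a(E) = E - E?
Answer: 1/784692 ≈ 1.2744e-6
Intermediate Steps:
a(E) = 0
K(Z, C) = 6 + Z*(-2 + Z**2)**2 (K(Z, C) = Z*(-2 + (Z**2 + 0))**2 + 6 = Z*(-2 + Z**2)**2 + 6 = 6 + Z*(-2 + Z**2)**2)
1/((91814 + 38968)*K(a(17), -1*(-212))) = 1/((91814 + 38968)*(6 + 0*(-2 + 0**2)**2)) = 1/(130782*(6 + 0*(-2 + 0)**2)) = 1/(130782*(6 + 0*(-2)**2)) = 1/(130782*(6 + 0*4)) = 1/(130782*(6 + 0)) = (1/130782)/6 = (1/130782)*(1/6) = 1/784692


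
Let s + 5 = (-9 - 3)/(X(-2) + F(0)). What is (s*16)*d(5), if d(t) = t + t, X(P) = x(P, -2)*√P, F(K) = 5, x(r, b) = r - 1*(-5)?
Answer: 160*(-15*√2 + 37*I)/(-5*I + 3*√2) ≈ -1023.3 + 189.44*I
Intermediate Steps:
x(r, b) = 5 + r (x(r, b) = r + 5 = 5 + r)
X(P) = √P*(5 + P) (X(P) = (5 + P)*√P = √P*(5 + P))
d(t) = 2*t
s = -5 - 12/(5 + 3*I*√2) (s = -5 + (-9 - 3)/(√(-2)*(5 - 2) + 5) = -5 - 12/((I*√2)*3 + 5) = -5 - 12/(3*I*√2 + 5) = -5 - 12/(5 + 3*I*√2) ≈ -6.3953 + 1.184*I)
(s*16)*d(5) = (((-15*√2 + 37*I)/(-5*I + 3*√2))*16)*(2*5) = (16*(-15*√2 + 37*I)/(-5*I + 3*√2))*10 = 160*(-15*√2 + 37*I)/(-5*I + 3*√2)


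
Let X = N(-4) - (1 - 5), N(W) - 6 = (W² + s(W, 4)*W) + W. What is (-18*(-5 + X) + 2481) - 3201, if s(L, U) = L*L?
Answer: 126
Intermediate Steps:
s(L, U) = L²
N(W) = 6 + W + W² + W³ (N(W) = 6 + ((W² + W²*W) + W) = 6 + ((W² + W³) + W) = 6 + (W + W² + W³) = 6 + W + W² + W³)
X = -42 (X = (6 - 4 + (-4)² + (-4)³) - (1 - 5) = (6 - 4 + 16 - 64) - 1*(-4) = -46 + 4 = -42)
(-18*(-5 + X) + 2481) - 3201 = (-18*(-5 - 42) + 2481) - 3201 = (-18*(-47) + 2481) - 3201 = (846 + 2481) - 3201 = 3327 - 3201 = 126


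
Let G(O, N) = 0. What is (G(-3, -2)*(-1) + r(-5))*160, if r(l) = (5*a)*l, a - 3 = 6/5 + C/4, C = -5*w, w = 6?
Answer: 13200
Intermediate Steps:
C = -30 (C = -5*6 = -30)
a = -33/10 (a = 3 + (6/5 - 30/4) = 3 + (6*(⅕) - 30*¼) = 3 + (6/5 - 15/2) = 3 - 63/10 = -33/10 ≈ -3.3000)
r(l) = -33*l/2 (r(l) = (5*(-33/10))*l = -33*l/2)
(G(-3, -2)*(-1) + r(-5))*160 = (0*(-1) - 33/2*(-5))*160 = (0 + 165/2)*160 = (165/2)*160 = 13200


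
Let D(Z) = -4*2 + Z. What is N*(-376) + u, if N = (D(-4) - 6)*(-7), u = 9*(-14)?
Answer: -47502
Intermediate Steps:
u = -126
D(Z) = -8 + Z
N = 126 (N = ((-8 - 4) - 6)*(-7) = (-12 - 6)*(-7) = -18*(-7) = 126)
N*(-376) + u = 126*(-376) - 126 = -47376 - 126 = -47502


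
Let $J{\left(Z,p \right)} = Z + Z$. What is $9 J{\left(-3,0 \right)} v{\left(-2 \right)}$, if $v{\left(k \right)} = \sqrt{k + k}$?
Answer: $- 108 i \approx - 108.0 i$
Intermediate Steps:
$v{\left(k \right)} = \sqrt{2} \sqrt{k}$ ($v{\left(k \right)} = \sqrt{2 k} = \sqrt{2} \sqrt{k}$)
$J{\left(Z,p \right)} = 2 Z$
$9 J{\left(-3,0 \right)} v{\left(-2 \right)} = 9 \cdot 2 \left(-3\right) \sqrt{2} \sqrt{-2} = 9 \left(-6\right) \sqrt{2} i \sqrt{2} = - 54 \cdot 2 i = - 108 i$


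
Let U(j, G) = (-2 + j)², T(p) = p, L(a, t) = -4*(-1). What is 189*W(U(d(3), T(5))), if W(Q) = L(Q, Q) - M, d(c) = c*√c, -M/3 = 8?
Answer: 5292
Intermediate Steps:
M = -24 (M = -3*8 = -24)
L(a, t) = 4
d(c) = c^(3/2)
W(Q) = 28 (W(Q) = 4 - 1*(-24) = 4 + 24 = 28)
189*W(U(d(3), T(5))) = 189*28 = 5292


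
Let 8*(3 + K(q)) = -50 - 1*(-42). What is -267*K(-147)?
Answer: 1068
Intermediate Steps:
K(q) = -4 (K(q) = -3 + (-50 - 1*(-42))/8 = -3 + (-50 + 42)/8 = -3 + (⅛)*(-8) = -3 - 1 = -4)
-267*K(-147) = -267*(-4) = 1068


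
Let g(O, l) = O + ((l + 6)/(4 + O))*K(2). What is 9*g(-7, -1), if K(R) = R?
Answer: -93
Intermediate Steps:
g(O, l) = O + 2*(6 + l)/(4 + O) (g(O, l) = O + ((l + 6)/(4 + O))*2 = O + ((6 + l)/(4 + O))*2 = O + 2*(6 + l)/(4 + O))
9*g(-7, -1) = 9*((12 + (-7)² + 2*(-1) + 4*(-7))/(4 - 7)) = 9*((12 + 49 - 2 - 28)/(-3)) = 9*(-⅓*31) = 9*(-31/3) = -93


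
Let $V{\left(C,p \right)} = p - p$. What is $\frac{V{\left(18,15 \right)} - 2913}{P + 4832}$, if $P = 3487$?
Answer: $- \frac{971}{2773} \approx -0.35016$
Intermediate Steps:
$V{\left(C,p \right)} = 0$
$\frac{V{\left(18,15 \right)} - 2913}{P + 4832} = \frac{0 - 2913}{3487 + 4832} = - \frac{2913}{8319} = \left(-2913\right) \frac{1}{8319} = - \frac{971}{2773}$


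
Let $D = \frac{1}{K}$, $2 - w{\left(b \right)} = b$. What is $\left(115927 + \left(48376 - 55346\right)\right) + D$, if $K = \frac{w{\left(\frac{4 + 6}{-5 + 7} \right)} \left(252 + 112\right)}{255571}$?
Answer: $\frac{118725473}{1092} \approx 1.0872 \cdot 10^{5}$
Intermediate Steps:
$w{\left(b \right)} = 2 - b$
$K = - \frac{1092}{255571}$ ($K = \frac{\left(2 - \frac{4 + 6}{-5 + 7}\right) \left(252 + 112\right)}{255571} = \left(2 - \frac{10}{2}\right) 364 \cdot \frac{1}{255571} = \left(2 - 10 \cdot \frac{1}{2}\right) 364 \cdot \frac{1}{255571} = \left(2 - 5\right) 364 \cdot \frac{1}{255571} = \left(-3\right) 364 \cdot \frac{1}{255571} = \left(-1092\right) \frac{1}{255571} = - \frac{1092}{255571} \approx -0.0042728$)
$D = - \frac{255571}{1092}$ ($D = \frac{1}{- \frac{1092}{255571}} = - \frac{255571}{1092} \approx -234.04$)
$\left(115927 + \left(48376 - 55346\right)\right) + D = \left(115927 + \left(48376 - 55346\right)\right) - \frac{255571}{1092} = \left(115927 - 6970\right) - \frac{255571}{1092} = 108957 - \frac{255571}{1092} = \frac{118725473}{1092}$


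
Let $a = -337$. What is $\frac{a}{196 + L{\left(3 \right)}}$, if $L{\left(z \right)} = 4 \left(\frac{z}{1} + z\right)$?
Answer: $- \frac{337}{220} \approx -1.5318$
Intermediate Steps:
$L{\left(z \right)} = 8 z$ ($L{\left(z \right)} = 4 \left(z 1 + z\right) = 4 \left(z + z\right) = 4 \cdot 2 z = 8 z$)
$\frac{a}{196 + L{\left(3 \right)}} = \frac{1}{196 + 8 \cdot 3} \left(-337\right) = \frac{1}{196 + 24} \left(-337\right) = \frac{1}{220} \left(-337\right) = - \frac{337}{220}$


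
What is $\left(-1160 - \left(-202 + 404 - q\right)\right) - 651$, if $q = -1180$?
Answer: $-3193$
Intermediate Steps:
$\left(-1160 - \left(-202 + 404 - q\right)\right) - 651 = \left(-1160 - \left(978 + 404\right)\right) - 651 = \left(-1160 - 1382\right) - 651 = -2542 - 651 = -3193$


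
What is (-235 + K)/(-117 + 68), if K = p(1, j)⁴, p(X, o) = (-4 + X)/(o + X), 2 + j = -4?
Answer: 146794/30625 ≈ 4.7933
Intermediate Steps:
j = -6 (j = -2 - 4 = -6)
p(X, o) = (-4 + X)/(X + o)
K = 81/625 (K = ((-4 + 1)/(1 - 6))⁴ = (-3/(-5))⁴ = (-⅕*(-3))⁴ = (⅗)⁴ = 81/625 ≈ 0.12960)
(-235 + K)/(-117 + 68) = (-235 + 81/625)/(-117 + 68) = -146794/625/(-49) = -1/49*(-146794/625) = 146794/30625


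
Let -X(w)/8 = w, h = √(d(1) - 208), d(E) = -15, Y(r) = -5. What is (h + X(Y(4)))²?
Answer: (40 + I*√223)² ≈ 1377.0 + 1194.7*I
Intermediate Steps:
h = I*√223 (h = √(-15 - 208) = √(-223) = I*√223 ≈ 14.933*I)
X(w) = -8*w
(h + X(Y(4)))² = (I*√223 - 8*(-5))² = (I*√223 + 40)² = (40 + I*√223)²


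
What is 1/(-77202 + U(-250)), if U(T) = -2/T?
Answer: -125/9650249 ≈ -1.2953e-5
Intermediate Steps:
1/(-77202 + U(-250)) = 1/(-77202 - 2/(-250)) = 1/(-77202 - 2*(-1/250)) = 1/(-77202 + 1/125) = 1/(-9650249/125) = -125/9650249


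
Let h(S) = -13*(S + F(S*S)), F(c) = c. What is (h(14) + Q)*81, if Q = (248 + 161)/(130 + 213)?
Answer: -75814461/343 ≈ -2.2103e+5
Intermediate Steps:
h(S) = -13*S - 13*S² (h(S) = -13*(S + S*S) = -13*(S + S²) = -13*S - 13*S²)
Q = 409/343 ≈ 1.1924
(h(14) + Q)*81 = (13*14*(-1 - 1*14) + 409/343)*81 = (13*14*(-1 - 14) + 409/343)*81 = (13*14*(-15) + 409/343)*81 = (-2730 + 409/343)*81 = -935981/343*81 = -75814461/343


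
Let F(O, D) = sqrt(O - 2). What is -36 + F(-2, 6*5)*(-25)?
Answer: -36 - 50*I ≈ -36.0 - 50.0*I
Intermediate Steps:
F(O, D) = sqrt(-2 + O)
-36 + F(-2, 6*5)*(-25) = -36 + sqrt(-2 - 2)*(-25) = -36 + sqrt(-4)*(-25) = -36 + (2*I)*(-25) = -36 - 50*I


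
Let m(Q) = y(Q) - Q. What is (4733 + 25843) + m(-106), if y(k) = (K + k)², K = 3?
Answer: 41291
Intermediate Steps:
y(k) = (3 + k)²
m(Q) = (3 + Q)² - Q
(4733 + 25843) + m(-106) = (4733 + 25843) + ((3 - 106)² - 1*(-106)) = 30576 + ((-103)² + 106) = 30576 + (10609 + 106) = 30576 + 10715 = 41291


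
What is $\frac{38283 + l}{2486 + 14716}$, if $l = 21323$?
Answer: $\frac{29803}{8601} \approx 3.4651$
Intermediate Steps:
$\frac{38283 + l}{2486 + 14716} = \frac{38283 + 21323}{2486 + 14716} = \frac{59606}{17202} = 59606 \cdot \frac{1}{17202} = \frac{29803}{8601}$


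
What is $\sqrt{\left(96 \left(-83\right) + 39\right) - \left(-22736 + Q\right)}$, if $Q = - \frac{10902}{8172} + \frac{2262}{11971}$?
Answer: $\frac{\sqrt{3936549695026059654}}{16304502} \approx 121.69$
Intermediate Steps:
$Q = - \frac{18670463}{16304502}$ ($Q = \left(-10902\right) \frac{1}{8172} + 2262 \cdot \frac{1}{11971} = - \frac{1817}{1362} + \frac{2262}{11971} = - \frac{18670463}{16304502} \approx -1.1451$)
$\sqrt{\left(96 \left(-83\right) + 39\right) - \left(-22736 + Q\right)} = \sqrt{\left(96 \left(-83\right) + 39\right) + \left(22736 - - \frac{18670463}{16304502}\right)} = \sqrt{\left(-7968 + 39\right) + \left(22736 + \frac{18670463}{16304502}\right)} = \sqrt{-7929 + \frac{370717827935}{16304502}} = \sqrt{\frac{241439431577}{16304502}} = \frac{\sqrt{3936549695026059654}}{16304502}$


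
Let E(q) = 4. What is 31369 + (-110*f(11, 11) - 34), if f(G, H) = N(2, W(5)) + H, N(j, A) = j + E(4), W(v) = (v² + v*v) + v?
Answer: 29465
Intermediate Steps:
W(v) = v + 2*v² (W(v) = (v² + v²) + v = 2*v² + v = v + 2*v²)
N(j, A) = 4 + j (N(j, A) = j + 4 = 4 + j)
f(G, H) = 6 + H (f(G, H) = (4 + 2) + H = 6 + H)
31369 + (-110*f(11, 11) - 34) = 31369 + (-110*(6 + 11) - 34) = 31369 + (-110*17 - 34) = 31369 + (-1870 - 34) = 31369 - 1904 = 29465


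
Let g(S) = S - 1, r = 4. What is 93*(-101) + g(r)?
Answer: -9390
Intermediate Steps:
g(S) = -1 + S
93*(-101) + g(r) = 93*(-101) + (-1 + 4) = -9393 + 3 = -9390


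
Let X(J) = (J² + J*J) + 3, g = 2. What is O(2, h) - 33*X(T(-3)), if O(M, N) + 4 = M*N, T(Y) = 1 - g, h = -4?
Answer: -177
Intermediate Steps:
T(Y) = -1 (T(Y) = 1 - 1*2 = 1 - 2 = -1)
X(J) = 3 + 2*J² (X(J) = (J² + J²) + 3 = 2*J² + 3 = 3 + 2*J²)
O(M, N) = -4 + M*N
O(2, h) - 33*X(T(-3)) = (-4 + 2*(-4)) - 33*(3 + 2*(-1)²) = (-4 - 8) - 33*(3 + 2*1) = -12 - 33*(3 + 2) = -12 - 33*5 = -12 - 165 = -177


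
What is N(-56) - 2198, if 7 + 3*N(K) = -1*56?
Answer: -2219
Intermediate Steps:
N(K) = -21 (N(K) = -7/3 + (-1*56)/3 = -7/3 + (1/3)*(-56) = -7/3 - 56/3 = -21)
N(-56) - 2198 = -21 - 2198 = -2219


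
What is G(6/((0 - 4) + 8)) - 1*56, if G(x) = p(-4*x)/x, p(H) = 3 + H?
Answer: -58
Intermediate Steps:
G(x) = (3 - 4*x)/x
G(6/((0 - 4) + 8)) - 1*56 = (-4 + 3/((6/((0 - 4) + 8)))) - 1*56 = (-4 + 3/((6/(-4 + 8)))) - 56 = (-4 + 3/((6/4))) - 56 = (-4 + 3/((6*(1/4)))) - 56 = (-4 + 3/(3/2)) - 56 = (-4 + 3*(2/3)) - 56 = (-4 + 2) - 56 = -2 - 56 = -58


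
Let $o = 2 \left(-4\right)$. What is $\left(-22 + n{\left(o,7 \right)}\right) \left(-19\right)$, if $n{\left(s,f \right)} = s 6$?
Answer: $1330$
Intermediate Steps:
$o = -8$
$n{\left(s,f \right)} = 6 s$
$\left(-22 + n{\left(o,7 \right)}\right) \left(-19\right) = \left(-22 + 6 \left(-8\right)\right) \left(-19\right) = \left(-22 - 48\right) \left(-19\right) = \left(-70\right) \left(-19\right) = 1330$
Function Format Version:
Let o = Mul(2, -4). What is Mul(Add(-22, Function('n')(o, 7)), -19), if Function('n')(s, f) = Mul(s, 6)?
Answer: 1330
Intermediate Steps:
o = -8
Function('n')(s, f) = Mul(6, s)
Mul(Add(-22, Function('n')(o, 7)), -19) = Mul(Add(-22, Mul(6, -8)), -19) = Mul(Add(-22, -48), -19) = Mul(-70, -19) = 1330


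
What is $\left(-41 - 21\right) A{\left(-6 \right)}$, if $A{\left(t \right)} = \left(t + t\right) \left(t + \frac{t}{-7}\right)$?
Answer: $- \frac{26784}{7} \approx -3826.3$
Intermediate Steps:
$A{\left(t \right)} = \frac{12 t^{2}}{7}$ ($A{\left(t \right)} = 2 t \left(t + t \left(- \frac{1}{7}\right)\right) = 2 t \left(t - \frac{t}{7}\right) = 2 t \frac{6 t}{7} = \frac{12 t^{2}}{7}$)
$\left(-41 - 21\right) A{\left(-6 \right)} = \left(-41 - 21\right) \frac{12 \left(-6\right)^{2}}{7} = - 62 \cdot \frac{12}{7} \cdot 36 = \left(-62\right) \frac{432}{7} = - \frac{26784}{7}$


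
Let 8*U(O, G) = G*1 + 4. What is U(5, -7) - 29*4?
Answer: -931/8 ≈ -116.38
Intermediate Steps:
U(O, G) = ½ + G/8 (U(O, G) = (G*1 + 4)/8 = (G + 4)/8 = (4 + G)/8 = ½ + G/8)
U(5, -7) - 29*4 = (½ + (⅛)*(-7)) - 29*4 = (½ - 7/8) - 116 = -3/8 - 116 = -931/8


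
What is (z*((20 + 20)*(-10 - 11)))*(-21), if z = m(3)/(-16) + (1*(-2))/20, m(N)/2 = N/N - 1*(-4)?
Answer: -12789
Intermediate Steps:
m(N) = 10 (m(N) = 2*(N/N - 1*(-4)) = 2*(1 + 4) = 2*5 = 10)
z = -29/40 (z = 10/(-16) + (1*(-2))/20 = 10*(-1/16) - 2*1/20 = -5/8 - ⅒ = -29/40 ≈ -0.72500)
(z*((20 + 20)*(-10 - 11)))*(-21) = -29*(20 + 20)*(-10 - 11)/40*(-21) = -29*(-21)*(-21) = -29/40*(-840)*(-21) = 609*(-21) = -12789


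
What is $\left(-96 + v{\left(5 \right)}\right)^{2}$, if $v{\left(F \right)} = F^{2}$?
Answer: $5041$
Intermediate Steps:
$\left(-96 + v{\left(5 \right)}\right)^{2} = \left(-96 + 5^{2}\right)^{2} = \left(-96 + 25\right)^{2} = \left(-71\right)^{2} = 5041$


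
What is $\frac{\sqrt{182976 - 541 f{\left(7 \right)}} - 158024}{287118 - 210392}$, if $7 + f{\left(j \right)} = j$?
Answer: $- \frac{79012}{38363} + \frac{4 \sqrt{2859}}{38363} \approx -2.054$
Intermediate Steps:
$f{\left(j \right)} = -7 + j$
$\frac{\sqrt{182976 - 541 f{\left(7 \right)}} - 158024}{287118 - 210392} = \frac{\sqrt{182976 - 541 \left(-7 + 7\right)} - 158024}{287118 - 210392} = \frac{\sqrt{182976 - 0} - 158024}{76726} = \left(\sqrt{182976 + 0} - 158024\right) \frac{1}{76726} = \left(\sqrt{182976} - 158024\right) \frac{1}{76726} = \left(8 \sqrt{2859} - 158024\right) \frac{1}{76726} = \left(-158024 + 8 \sqrt{2859}\right) \frac{1}{76726} = - \frac{79012}{38363} + \frac{4 \sqrt{2859}}{38363}$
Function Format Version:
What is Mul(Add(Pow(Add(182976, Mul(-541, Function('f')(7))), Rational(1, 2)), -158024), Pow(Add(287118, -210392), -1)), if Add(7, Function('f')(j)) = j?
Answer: Add(Rational(-79012, 38363), Mul(Rational(4, 38363), Pow(2859, Rational(1, 2)))) ≈ -2.0540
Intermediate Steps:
Function('f')(j) = Add(-7, j)
Mul(Add(Pow(Add(182976, Mul(-541, Function('f')(7))), Rational(1, 2)), -158024), Pow(Add(287118, -210392), -1)) = Mul(Add(Pow(Add(182976, Mul(-541, Add(-7, 7))), Rational(1, 2)), -158024), Pow(Add(287118, -210392), -1)) = Mul(Add(Pow(Add(182976, Mul(-541, 0)), Rational(1, 2)), -158024), Pow(76726, -1)) = Mul(Add(Pow(Add(182976, 0), Rational(1, 2)), -158024), Rational(1, 76726)) = Mul(Add(Pow(182976, Rational(1, 2)), -158024), Rational(1, 76726)) = Mul(Add(Mul(8, Pow(2859, Rational(1, 2))), -158024), Rational(1, 76726)) = Mul(Add(-158024, Mul(8, Pow(2859, Rational(1, 2)))), Rational(1, 76726)) = Add(Rational(-79012, 38363), Mul(Rational(4, 38363), Pow(2859, Rational(1, 2))))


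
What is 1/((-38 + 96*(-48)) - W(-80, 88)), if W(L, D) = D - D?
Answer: -1/4646 ≈ -0.00021524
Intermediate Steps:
W(L, D) = 0
1/((-38 + 96*(-48)) - W(-80, 88)) = 1/((-38 + 96*(-48)) - 1*0) = 1/((-38 - 4608) + 0) = 1/(-4646 + 0) = 1/(-4646) = -1/4646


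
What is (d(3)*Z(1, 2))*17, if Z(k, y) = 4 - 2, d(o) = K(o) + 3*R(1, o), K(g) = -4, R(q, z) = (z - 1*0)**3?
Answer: 2618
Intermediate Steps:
R(q, z) = z**3 (R(q, z) = (z + 0)**3 = z**3)
d(o) = -4 + 3*o**3
Z(k, y) = 2
(d(3)*Z(1, 2))*17 = ((-4 + 3*3**3)*2)*17 = ((-4 + 3*27)*2)*17 = ((-4 + 81)*2)*17 = (77*2)*17 = 154*17 = 2618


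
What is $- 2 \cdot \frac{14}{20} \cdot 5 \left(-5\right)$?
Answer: $35$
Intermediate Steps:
$- 2 \cdot \frac{14}{20} \cdot 5 \left(-5\right) = - 2 \cdot 14 \cdot \frac{1}{20} \left(-25\right) = \left(-2\right) \frac{7}{10} \left(-25\right) = \left(- \frac{7}{5}\right) \left(-25\right) = 35$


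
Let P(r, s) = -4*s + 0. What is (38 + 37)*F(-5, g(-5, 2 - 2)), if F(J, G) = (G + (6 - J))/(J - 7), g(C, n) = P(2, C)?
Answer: -775/4 ≈ -193.75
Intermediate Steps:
P(r, s) = -4*s
g(C, n) = -4*C
F(J, G) = (6 + G - J)/(-7 + J)
(38 + 37)*F(-5, g(-5, 2 - 2)) = (38 + 37)*((6 - 4*(-5) - 1*(-5))/(-7 - 5)) = 75*((6 + 20 + 5)/(-12)) = 75*(-1/12*31) = 75*(-31/12) = -775/4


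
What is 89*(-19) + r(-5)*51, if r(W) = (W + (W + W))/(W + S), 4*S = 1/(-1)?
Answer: -10817/7 ≈ -1545.3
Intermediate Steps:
S = -¼ (S = (¼)/(-1) = (¼)*(-1) = -¼ ≈ -0.25000)
r(W) = 3*W/(-¼ + W) (r(W) = (W + (W + W))/(W - ¼) = (W + 2*W)/(-¼ + W) = (3*W)/(-¼ + W) = 3*W/(-¼ + W))
89*(-19) + r(-5)*51 = 89*(-19) + (12*(-5)/(-1 + 4*(-5)))*51 = -1691 + (12*(-5)/(-1 - 20))*51 = -1691 + (12*(-5)/(-21))*51 = -1691 + (12*(-5)*(-1/21))*51 = -1691 + (20/7)*51 = -1691 + 1020/7 = -10817/7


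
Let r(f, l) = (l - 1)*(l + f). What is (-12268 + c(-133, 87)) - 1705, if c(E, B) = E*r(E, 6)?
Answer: 70482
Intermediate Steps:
r(f, l) = (-1 + l)*(f + l)
c(E, B) = E*(30 + 5*E) (c(E, B) = E*(6² - E - 1*6 + E*6) = E*(36 - E - 6 + 6*E) = E*(30 + 5*E))
(-12268 + c(-133, 87)) - 1705 = (-12268 + 5*(-133)*(6 - 133)) - 1705 = (-12268 + 5*(-133)*(-127)) - 1705 = (-12268 + 84455) - 1705 = 72187 - 1705 = 70482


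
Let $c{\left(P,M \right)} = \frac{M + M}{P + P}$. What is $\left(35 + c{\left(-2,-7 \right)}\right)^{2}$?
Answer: $\frac{5929}{4} \approx 1482.3$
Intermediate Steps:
$c{\left(P,M \right)} = \frac{M}{P}$ ($c{\left(P,M \right)} = \frac{2 M}{2 P} = 2 M \frac{1}{2 P} = \frac{M}{P}$)
$\left(35 + c{\left(-2,-7 \right)}\right)^{2} = \left(35 - \frac{7}{-2}\right)^{2} = \left(35 - - \frac{7}{2}\right)^{2} = \left(35 + \frac{7}{2}\right)^{2} = \left(\frac{77}{2}\right)^{2} = \frac{5929}{4}$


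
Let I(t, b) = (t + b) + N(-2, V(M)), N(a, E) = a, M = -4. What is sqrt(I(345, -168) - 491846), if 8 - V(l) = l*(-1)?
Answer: I*sqrt(491671) ≈ 701.19*I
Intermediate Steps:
V(l) = 8 + l (V(l) = 8 - l*(-1) = 8 - (-1)*l = 8 + l)
I(t, b) = -2 + b + t (I(t, b) = (t + b) - 2 = (b + t) - 2 = -2 + b + t)
sqrt(I(345, -168) - 491846) = sqrt((-2 - 168 + 345) - 491846) = sqrt(175 - 491846) = sqrt(-491671) = I*sqrt(491671)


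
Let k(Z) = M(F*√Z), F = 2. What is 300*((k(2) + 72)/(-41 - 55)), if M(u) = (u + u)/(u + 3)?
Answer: -175 - 75*√2/2 ≈ -228.03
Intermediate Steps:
M(u) = 2*u/(3 + u) (M(u) = (2*u)/(3 + u) = 2*u/(3 + u))
k(Z) = 4*√Z/(3 + 2*√Z) (k(Z) = 2*(2*√Z)/(3 + 2*√Z) = 4*√Z/(3 + 2*√Z))
300*((k(2) + 72)/(-41 - 55)) = 300*((4*√2/(3 + 2*√2) + 72)/(-41 - 55)) = 300*((72 + 4*√2/(3 + 2*√2))/(-96)) = 300*((72 + 4*√2/(3 + 2*√2))*(-1/96)) = 300*(-¾ - √2/(24*(3 + 2*√2))) = -225 - 25*√2/(2*(3 + 2*√2))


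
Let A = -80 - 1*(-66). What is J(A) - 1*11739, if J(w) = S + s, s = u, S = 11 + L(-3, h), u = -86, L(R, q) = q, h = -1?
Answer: -11815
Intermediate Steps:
A = -14 (A = -80 + 66 = -14)
S = 10 (S = 11 - 1 = 10)
s = -86
J(w) = -76 (J(w) = 10 - 86 = -76)
J(A) - 1*11739 = -76 - 1*11739 = -76 - 11739 = -11815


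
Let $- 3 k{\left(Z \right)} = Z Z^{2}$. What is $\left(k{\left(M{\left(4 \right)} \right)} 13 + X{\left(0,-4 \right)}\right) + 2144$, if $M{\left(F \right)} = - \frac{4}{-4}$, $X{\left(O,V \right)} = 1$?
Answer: $\frac{6422}{3} \approx 2140.7$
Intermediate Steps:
$M{\left(F \right)} = 1$ ($M{\left(F \right)} = \left(-4\right) \left(- \frac{1}{4}\right) = 1$)
$k{\left(Z \right)} = - \frac{Z^{3}}{3}$ ($k{\left(Z \right)} = - \frac{Z Z^{2}}{3} = - \frac{Z^{3}}{3}$)
$\left(k{\left(M{\left(4 \right)} \right)} 13 + X{\left(0,-4 \right)}\right) + 2144 = \left(- \frac{1^{3}}{3} \cdot 13 + 1\right) + 2144 = \left(\left(- \frac{1}{3}\right) 1 \cdot 13 + 1\right) + 2144 = \left(\left(- \frac{1}{3}\right) 13 + 1\right) + 2144 = \left(- \frac{13}{3} + 1\right) + 2144 = - \frac{10}{3} + 2144 = \frac{6422}{3}$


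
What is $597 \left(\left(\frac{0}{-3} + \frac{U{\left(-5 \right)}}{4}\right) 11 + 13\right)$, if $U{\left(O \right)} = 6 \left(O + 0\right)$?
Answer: $- \frac{82983}{2} \approx -41492.0$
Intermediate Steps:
$U{\left(O \right)} = 6 O$
$597 \left(\left(\frac{0}{-3} + \frac{U{\left(-5 \right)}}{4}\right) 11 + 13\right) = 597 \left(\left(\frac{0}{-3} + \frac{6 \left(-5\right)}{4}\right) 11 + 13\right) = 597 \left(\left(0 \left(- \frac{1}{3}\right) - \frac{15}{2}\right) 11 + 13\right) = 597 \left(\left(0 - \frac{15}{2}\right) 11 + 13\right) = 597 \left(\left(- \frac{15}{2}\right) 11 + 13\right) = 597 \left(- \frac{165}{2} + 13\right) = 597 \left(- \frac{139}{2}\right) = - \frac{82983}{2}$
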